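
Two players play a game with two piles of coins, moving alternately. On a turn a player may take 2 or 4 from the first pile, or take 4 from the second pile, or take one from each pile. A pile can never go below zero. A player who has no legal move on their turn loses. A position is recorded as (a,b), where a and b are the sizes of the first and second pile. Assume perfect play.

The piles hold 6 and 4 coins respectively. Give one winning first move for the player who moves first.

Move to (2,4).

Compute win/loss labels from the base case upward. A position with no move is L. Any other position is W if it can reach an L in one move, else L.
No move ever increases a pile, so every position that can arise here has a ≤ 6 and b ≤ 4; it is enough to label the cells with 0 ≤ a ≤ 6 and 0 ≤ b ≤ 4.
Every move lowers a or b (never raises either), so fill the grid row by row in increasing a, and left to right within a row: each cell's successors are then already labelled.
      b=0  b=1  b=2  b=3  b=4
a=0:    L    L    L    L    W
a=1:    L    W    W    W    W
a=2:    W    W    W    W    L
a=3:    W    L    L    L    L
a=4:    W    W    W    W    W
a=5:    W    W    W    W    W
a=6:    L    L    L    L    W
Cells with no legal move (terminal, hence L): (0,0), (0,1), (0,2), (0,3), (1,0).
The remaining L cells, each justified by listing all of its moves:
(2,4): L (options (0,4)(W), (2,0)(W), (1,3)(W) are all W)
(3,1): L (options (1,1)(W), (2,0)(W) are all W)
(3,2): L (options (1,2)(W), (2,1)(W) are all W)
(3,3): L (options (1,3)(W), (2,2)(W) are all W)
(3,4): L (options (1,4)(W), (3,0)(W), (2,3)(W) are all W)
(6,0): L (options (4,0)(W), (2,0)(W) are all W)
(6,1): L (options (4,1)(W), (2,1)(W), (5,0)(W) are all W)
(6,2): L (options (4,2)(W), (2,2)(W), (5,1)(W) are all W)
(6,3): L (options (4,3)(W), (2,3)(W), (5,2)(W) are all W)
Every other cell has at least one move into one of the L cells above, so it is W.
From (6,4), the L positions reachable in one move are: (2,4), (6,0). Any move reaching one of these is winning.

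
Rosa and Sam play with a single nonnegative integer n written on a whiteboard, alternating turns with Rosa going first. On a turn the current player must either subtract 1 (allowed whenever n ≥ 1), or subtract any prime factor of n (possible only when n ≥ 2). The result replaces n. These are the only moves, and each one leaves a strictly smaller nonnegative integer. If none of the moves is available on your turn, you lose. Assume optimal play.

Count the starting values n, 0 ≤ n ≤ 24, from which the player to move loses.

Build the W/L table. Terminal = L. A non-terminal position is W if it has a move to some L; otherwise it is L.
n=0: no move → L
n=1: reaches L-position 0 → W
n=2: reaches L-position 0 → W
n=3: reaches L-position 0 → W
n=4: only reaches 2(W), 3(W), all W → L
n=5: reaches L-position 0 → W
n=6: reaches L-position 4 → W
n=7: reaches L-position 0 → W
n=8: only reaches 6(W), 7(W), all W → L
n=9: reaches L-position 8 → W
n=10: reaches L-position 8 → W
n=11: reaches L-position 0 → W
n=12: only reaches 9(W), 10(W), 11(W), all W → L
n=13: reaches L-position 0 → W
n=14: reaches L-position 12 → W
n=15: reaches L-position 12 → W
n=16: only reaches 14(W), 15(W), all W → L
n=17: reaches L-position 0 → W
n=18: reaches L-position 16 → W
n=19: reaches L-position 0 → W
n=20: only reaches 15(W), 18(W), 19(W), all W → L
n=21: reaches L-position 20 → W
n=22: reaches L-position 20 → W
n=23: reaches L-position 0 → W
n=24: only reaches 21(W), 22(W), 23(W), all W → L
L entries with 0 ≤ n ≤ 24: n = 0, 4, 8, 12, 16, 20, 24; that makes 7.

7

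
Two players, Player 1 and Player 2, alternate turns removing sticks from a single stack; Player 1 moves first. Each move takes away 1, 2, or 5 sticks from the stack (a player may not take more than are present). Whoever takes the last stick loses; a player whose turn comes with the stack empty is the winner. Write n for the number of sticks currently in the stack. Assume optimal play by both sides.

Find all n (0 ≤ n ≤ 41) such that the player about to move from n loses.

1, 4, 7, 10, 13, 16, 19, 22, 25, 28, 31, 34, 37, 40

Compute win/loss labels from the base case upward. A position with no move is W. Any other position is W if it can reach an L in one move, else L.
n=0: no move; the opponent has just taken the last stick and therefore loses → W
n=1: L (sole option 0(W) is W)
n=2: W (go to 1, an L position)
n=3: W (go to 1, an L position)
n=4: L (options 3(W), 2(W) are all W)
n=5: W (go to 4, an L position)
n=6: W (go to 4, an L position)
n=7: L (options 6(W), 5(W), 2(W) are all W)
n=8: W (go to 7, an L position)
n=9: W (go to 7, an L position)
n=10: L (options 9(W), 8(W), 5(W) are all W)
n=11: W (go to 10, an L position)
n=12: W (go to 10, an L position)
n=13: L (options 12(W), 11(W), 8(W) are all W)
n=14: W (go to 13, an L position)
n=15: W (go to 13, an L position)
n=16: L (options 15(W), 14(W), 11(W) are all W)
n=17: W (go to 16, an L position)
n=18: W (go to 16, an L position)
n=19: L (options 18(W), 17(W), 14(W) are all W)
n=20: W (go to 19, an L position)
n=21: W (go to 19, an L position)
n=22: L (options 21(W), 20(W), 17(W) are all W)
n=23: W (go to 22, an L position)
n=24: W (go to 22, an L position)
n=25: L (options 24(W), 23(W), 20(W) are all W)
n=26: W (go to 25, an L position)
n=27: W (go to 25, an L position)
n=28: L (options 27(W), 26(W), 23(W) are all W)
n=29: W (go to 28, an L position)
n=30: W (go to 28, an L position)
n=31: L (options 30(W), 29(W), 26(W) are all W)
n=32: W (go to 31, an L position)
n=33: W (go to 31, an L position)
n=34: L (options 33(W), 32(W), 29(W) are all W)
n=35: W (go to 34, an L position)
n=36: W (go to 34, an L position)
n=37: L (options 36(W), 35(W), 32(W) are all W)
n=38: W (go to 37, an L position)
n=39: W (go to 37, an L position)
n=40: L (options 39(W), 38(W), 35(W) are all W)
n=41: W (go to 40, an L position)
Reading off the rows marked L gives the requested list; there are 14 such values of n.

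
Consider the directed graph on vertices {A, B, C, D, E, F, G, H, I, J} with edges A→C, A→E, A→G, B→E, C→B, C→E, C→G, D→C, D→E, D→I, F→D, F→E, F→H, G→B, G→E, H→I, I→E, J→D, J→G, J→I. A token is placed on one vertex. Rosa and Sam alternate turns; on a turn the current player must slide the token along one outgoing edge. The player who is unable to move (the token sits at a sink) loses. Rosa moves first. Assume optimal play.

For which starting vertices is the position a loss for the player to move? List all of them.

Use the standard recursion: the mover loses at a terminal position; elsewhere, the mover wins exactly when some move hands the opponent an L position.
Every edge goes from a vertex to one that appears earlier in the order E, I, B, H, G, C, D, A, F, J, so processing vertices in that order labels each vertex after all of its successors.
E: no outgoing edge → L
I: →E(L), so W
B: →E(L), so W
H: →I(W) only, which is W, so L
G: →E(L), so W
C: →E(L), so W
D: →E(L), so W
A: →E(L), so W
F: →H(L), so W
J: →D(W), G(W), I(W) — all W, so L
The losing starting vertices are exactly the entries labelled L in this table (3 of them).

E, H, J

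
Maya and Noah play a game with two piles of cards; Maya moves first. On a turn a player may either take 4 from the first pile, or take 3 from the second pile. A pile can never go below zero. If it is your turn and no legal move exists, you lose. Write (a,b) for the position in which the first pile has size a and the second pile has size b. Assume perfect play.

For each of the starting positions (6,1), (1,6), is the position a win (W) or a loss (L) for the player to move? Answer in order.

(6,1): W, (1,6): L

Build the W/L table. Terminal = L. A non-terminal position is W if it has a move to some L; otherwise it is L.
No move ever increases a pile, so every position that can arise here has a ≤ 6 and b ≤ 6; it is enough to label the cells with 0 ≤ a ≤ 6 and 0 ≤ b ≤ 6.
Every move lowers a or b (never raises either), so fill the grid row by row in increasing a, and left to right within a row: each cell's successors are then already labelled.
      b=0  b=1  b=2  b=3  b=4  b=5  b=6
a=0:    L    L    L    W    W    W    L
a=1:    L    L    L    W    W    W    L
a=2:    L    L    L    W    W    W    L
a=3:    L    L    L    W    W    W    L
a=4:    W    W    W    L    L    L    W
a=5:    W    W    W    L    L    L    W
a=6:    W    W    W    L    L    L    W
Cells with no legal move (terminal, hence L): (0,0), (0,1), (0,2), (1,0), (1,1), (1,2), (2,0), (2,1), (2,2), (3,0), (3,1), (3,2).
The remaining L cells, each justified by listing all of its moves:
(0,6): only reaches (0,3)(W), which is W → L
(1,6): only reaches (1,3)(W), which is W → L
(2,6): only reaches (2,3)(W), which is W → L
(3,6): only reaches (3,3)(W), which is W → L
(4,3): only reaches (0,3)(W), (4,0)(W), all W → L
(4,4): only reaches (0,4)(W), (4,1)(W), all W → L
(4,5): only reaches (0,5)(W), (4,2)(W), all W → L
(5,3): only reaches (1,3)(W), (5,0)(W), all W → L
(5,4): only reaches (1,4)(W), (5,1)(W), all W → L
(5,5): only reaches (1,5)(W), (5,2)(W), all W → L
(6,3): only reaches (2,3)(W), (6,0)(W), all W → L
(6,4): only reaches (2,4)(W), (6,1)(W), all W → L
(6,5): only reaches (2,5)(W), (6,2)(W), all W → L
Every other cell has at least one move into one of the L cells above, so it is W.
(6,1): the move to (2,1) reaches an L cell, so W
(1,6): one of the L cells justified above, so L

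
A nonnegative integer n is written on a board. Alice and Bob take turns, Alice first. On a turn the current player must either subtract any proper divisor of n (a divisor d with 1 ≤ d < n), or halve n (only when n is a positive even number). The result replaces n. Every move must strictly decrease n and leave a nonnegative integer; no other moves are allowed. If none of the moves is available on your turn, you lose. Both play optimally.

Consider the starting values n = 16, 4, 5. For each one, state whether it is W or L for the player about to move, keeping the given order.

Classify positions by backward induction: terminal positions (no move available) are L. From any other position, the mover wins iff some move reaches an L.
n=0: no move → L
n=1: no move → L
n=2: can move to 1, which is L ⇒ W
n=3: the only move is to 2(W), a W ⇒ L
n=4: can move to 3, which is L ⇒ W
n=5: the only move is to 4(W), a W ⇒ L
n=6: can move to 3, which is L ⇒ W
n=7: the only move is to 6(W), a W ⇒ L
n=8: can move to 7, which is L ⇒ W
n=9: moves to 6(W), 8(W); every one is W ⇒ L
n=10: can move to 5, which is L ⇒ W
n=11: the only move is to 10(W), a W ⇒ L
n=12: can move to 9, which is L ⇒ W
n=13: the only move is to 12(W), a W ⇒ L
n=14: can move to 7, which is L ⇒ W
n=15: moves to 10(W), 12(W), 14(W); every one is W ⇒ L
n=16: can move to 15, which is L ⇒ W

16: W, 4: W, 5: L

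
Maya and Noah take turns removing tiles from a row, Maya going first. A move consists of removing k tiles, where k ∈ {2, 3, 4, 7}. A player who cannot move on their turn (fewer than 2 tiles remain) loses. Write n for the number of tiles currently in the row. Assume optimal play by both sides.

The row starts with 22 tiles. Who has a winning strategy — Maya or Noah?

Noah wins.

Build the W/L table. Terminal = L. A non-terminal position is W if it has a move to some L; otherwise it is L.
n=0: no move → L
n=1: no move → L
n=2: reaches L-position 0 → W
n=3: reaches L-position 1 → W
n=4: reaches L-position 1 → W
n=5: reaches L-position 1 → W
n=6: only reaches 4(W), 3(W), 2(W), all W → L
n=7: reaches L-position 0 → W
n=8: reaches L-position 6 → W
n=9: reaches L-position 6 → W
n=10: reaches L-position 6 → W
n=11: only reaches 9(W), 8(W), 7(W), 4(W), all W → L
n=12: only reaches 10(W), 9(W), 8(W), 5(W), all W → L
n=13: reaches L-position 11 → W
n=14: reaches L-position 12 → W
n=15: reaches L-position 12 → W
n=16: reaches L-position 12 → W
n=17: only reaches 15(W), 14(W), 13(W), 10(W), all W → L
n=18: reaches L-position 11 → W
n=19: reaches L-position 17 → W
n=20: reaches L-position 17 → W
n=21: reaches L-position 17 → W
n=22: only reaches 20(W), 19(W), 18(W), 15(W), all W → L
The starting position 22 is L: whatever Maya does, the opponent receives a W position.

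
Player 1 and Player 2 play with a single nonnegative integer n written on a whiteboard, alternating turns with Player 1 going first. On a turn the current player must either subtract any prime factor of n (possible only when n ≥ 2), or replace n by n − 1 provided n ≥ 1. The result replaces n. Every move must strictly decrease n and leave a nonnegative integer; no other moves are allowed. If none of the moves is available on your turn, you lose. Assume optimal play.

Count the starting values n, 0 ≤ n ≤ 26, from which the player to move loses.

7

Label each position W (a win for the player to move) or L (a loss). A position with no legal move is L; any other position is W exactly when some move reaches an L, and L when every move reaches a W.
n=0: no move → L
n=1: reaches L-position 0 → W
n=2: reaches L-position 0 → W
n=3: reaches L-position 0 → W
n=4: only reaches 2(W), 3(W), all W → L
n=5: reaches L-position 0 → W
n=6: reaches L-position 4 → W
n=7: reaches L-position 0 → W
n=8: only reaches 6(W), 7(W), all W → L
n=9: reaches L-position 8 → W
n=10: reaches L-position 8 → W
n=11: reaches L-position 0 → W
n=12: only reaches 9(W), 10(W), 11(W), all W → L
n=13: reaches L-position 0 → W
n=14: reaches L-position 12 → W
n=15: reaches L-position 12 → W
n=16: only reaches 14(W), 15(W), all W → L
n=17: reaches L-position 0 → W
n=18: reaches L-position 16 → W
n=19: reaches L-position 0 → W
n=20: only reaches 15(W), 18(W), 19(W), all W → L
n=21: reaches L-position 20 → W
n=22: reaches L-position 20 → W
n=23: reaches L-position 0 → W
n=24: only reaches 21(W), 22(W), 23(W), all W → L
n=25: reaches L-position 20 → W
n=26: reaches L-position 24 → W
L entries with 0 ≤ n ≤ 26: n = 0, 4, 8, 12, 16, 20, 24; that makes 7.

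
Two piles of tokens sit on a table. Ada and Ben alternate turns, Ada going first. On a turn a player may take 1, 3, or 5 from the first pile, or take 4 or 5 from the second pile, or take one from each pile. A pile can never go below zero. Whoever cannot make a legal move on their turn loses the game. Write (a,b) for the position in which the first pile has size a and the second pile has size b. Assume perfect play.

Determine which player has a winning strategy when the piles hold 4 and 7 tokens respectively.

Ada wins.

Compute win/loss labels from the base case upward. A position with no move is L. Any other position is W if it can reach an L in one move, else L.
No move ever increases a pile, so every position that can arise here has a ≤ 4 and b ≤ 7; it is enough to label the cells with 0 ≤ a ≤ 4 and 0 ≤ b ≤ 7.
Every move lowers a or b (never raises either), so fill the grid row by row in increasing a, and left to right within a row: each cell's successors are then already labelled.
      b=0  b=1  b=2  b=3  b=4  b=5  b=6  b=7
a=0:    L    L    L    L    W    W    W    W
a=1:    W    W    W    W    W    L    L    L
a=2:    L    L    L    L    W    W    W    W
a=3:    W    W    W    W    W    L    L    L
a=4:    L    L    L    L    W    W    W    W
Cells with no legal move (terminal, hence L): (0,0), (0,1), (0,2), (0,3).
The remaining L cells, each justified by listing all of its moves:
(1,5): L (options (0,5)(W), (1,1)(W), (1,0)(W), (0,4)(W) are all W)
(1,6): L (options (0,6)(W), (1,2)(W), (1,1)(W), (0,5)(W) are all W)
(1,7): L (options (0,7)(W), (1,3)(W), (1,2)(W), (0,6)(W) are all W)
(2,0): L (sole option (1,0)(W) is W)
(2,1): L (options (1,1)(W), (1,0)(W) are all W)
(2,2): L (options (1,2)(W), (1,1)(W) are all W)
(2,3): L (options (1,3)(W), (1,2)(W) are all W)
(3,5): L (options (2,5)(W), (0,5)(W), (3,1)(W), (3,0)(W), (2,4)(W) are all W)
(3,6): L (options (2,6)(W), (0,6)(W), (3,2)(W), (3,1)(W), (2,5)(W) are all W)
(3,7): L (options (2,7)(W), (0,7)(W), (3,3)(W), (3,2)(W), (2,6)(W) are all W)
(4,0): L (options (3,0)(W), (1,0)(W) are all W)
(4,1): L (options (3,1)(W), (1,1)(W), (3,0)(W) are all W)
(4,2): L (options (3,2)(W), (1,2)(W), (3,1)(W) are all W)
(4,3): L (options (3,3)(W), (1,3)(W), (3,2)(W) are all W)
Every other cell has at least one move into one of the L cells above, so it is W.
The starting position (4,7) is W: Ada should move to (3,7), handing over an L position.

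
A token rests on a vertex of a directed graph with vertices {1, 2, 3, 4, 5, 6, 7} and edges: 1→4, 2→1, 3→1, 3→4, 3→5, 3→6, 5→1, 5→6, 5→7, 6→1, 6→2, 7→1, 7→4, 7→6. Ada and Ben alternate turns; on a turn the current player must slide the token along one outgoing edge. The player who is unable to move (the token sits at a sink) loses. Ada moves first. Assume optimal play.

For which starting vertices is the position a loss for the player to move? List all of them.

2, 4, 5

Positions with no move are L. A position that does have a move is losing for the player to move precisely when every available move leads to a winning position for the opponent. Fill in the labels:
Every edge goes from a vertex to one that appears earlier in the order 4, 1, 2, 6, 7, 5, 3, so processing vertices in that order labels each vertex after all of its successors.
4: no outgoing edge → L
1: can move to 4, which is L ⇒ W
2: the only move is to 1(W), a W ⇒ L
6: can move to 2, which is L ⇒ W
7: can move to 4, which is L ⇒ W
5: moves to 7(W), 6(W), 1(W); every one is W ⇒ L
3: can move to 5, which is L ⇒ W
Reading off the rows marked L gives the requested list; there are 3 such vertices.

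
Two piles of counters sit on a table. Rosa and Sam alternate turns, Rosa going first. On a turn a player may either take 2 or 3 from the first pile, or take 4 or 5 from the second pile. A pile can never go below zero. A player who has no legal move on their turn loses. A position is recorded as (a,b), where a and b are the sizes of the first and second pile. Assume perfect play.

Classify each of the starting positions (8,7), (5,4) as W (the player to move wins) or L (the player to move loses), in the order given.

(8,7): L, (5,4): W

Use the standard recursion: the mover loses at a terminal position; elsewhere, the mover wins exactly when some move hands the opponent an L position.
No move ever increases a pile, so every position that can arise here has a ≤ 8 and b ≤ 7; it is enough to label the cells with 0 ≤ a ≤ 8 and 0 ≤ b ≤ 7.
Every move lowers a or b (never raises either), so fill the grid row by row in increasing a, and left to right within a row: each cell's successors are then already labelled.
      b=0  b=1  b=2  b=3  b=4  b=5  b=6  b=7
a=0:    L    L    L    L    W    W    W    W
a=1:    L    L    L    L    W    W    W    W
a=2:    W    W    W    W    L    L    L    L
a=3:    W    W    W    W    L    L    L    L
a=4:    W    W    W    W    W    W    W    W
a=5:    L    L    L    L    W    W    W    W
a=6:    L    L    L    L    W    W    W    W
a=7:    W    W    W    W    L    L    L    L
a=8:    W    W    W    W    L    L    L    L
Cells with no legal move (terminal, hence L): (0,0), (0,1), (0,2), (0,3), (1,0), (1,1), (1,2), (1,3).
The remaining L cells, each justified by listing all of its moves:
(2,4): moves to (0,4)(W), (2,0)(W); every one is W ⇒ L
(2,5): moves to (0,5)(W), (2,1)(W), (2,0)(W); every one is W ⇒ L
(2,6): moves to (0,6)(W), (2,2)(W), (2,1)(W); every one is W ⇒ L
(2,7): moves to (0,7)(W), (2,3)(W), (2,2)(W); every one is W ⇒ L
(3,4): moves to (1,4)(W), (0,4)(W), (3,0)(W); every one is W ⇒ L
(3,5): moves to (1,5)(W), (0,5)(W), (3,1)(W), (3,0)(W); every one is W ⇒ L
(3,6): moves to (1,6)(W), (0,6)(W), (3,2)(W), (3,1)(W); every one is W ⇒ L
(3,7): moves to (1,7)(W), (0,7)(W), (3,3)(W), (3,2)(W); every one is W ⇒ L
(5,0): moves to (3,0)(W), (2,0)(W); every one is W ⇒ L
(5,1): moves to (3,1)(W), (2,1)(W); every one is W ⇒ L
(5,2): moves to (3,2)(W), (2,2)(W); every one is W ⇒ L
(5,3): moves to (3,3)(W), (2,3)(W); every one is W ⇒ L
(6,0): moves to (4,0)(W), (3,0)(W); every one is W ⇒ L
(6,1): moves to (4,1)(W), (3,1)(W); every one is W ⇒ L
(6,2): moves to (4,2)(W), (3,2)(W); every one is W ⇒ L
(6,3): moves to (4,3)(W), (3,3)(W); every one is W ⇒ L
(7,4): moves to (5,4)(W), (4,4)(W), (7,0)(W); every one is W ⇒ L
(7,5): moves to (5,5)(W), (4,5)(W), (7,1)(W), (7,0)(W); every one is W ⇒ L
(7,6): moves to (5,6)(W), (4,6)(W), (7,2)(W), (7,1)(W); every one is W ⇒ L
(7,7): moves to (5,7)(W), (4,7)(W), (7,3)(W), (7,2)(W); every one is W ⇒ L
(8,4): moves to (6,4)(W), (5,4)(W), (8,0)(W); every one is W ⇒ L
(8,5): moves to (6,5)(W), (5,5)(W), (8,1)(W), (8,0)(W); every one is W ⇒ L
(8,6): moves to (6,6)(W), (5,6)(W), (8,2)(W), (8,1)(W); every one is W ⇒ L
(8,7): moves to (6,7)(W), (5,7)(W), (8,3)(W), (8,2)(W); every one is W ⇒ L
Every other cell has at least one move into one of the L cells above, so it is W.
(8,7): one of the L cells justified above, so L
(5,4): the move to (3,4) reaches an L cell, so W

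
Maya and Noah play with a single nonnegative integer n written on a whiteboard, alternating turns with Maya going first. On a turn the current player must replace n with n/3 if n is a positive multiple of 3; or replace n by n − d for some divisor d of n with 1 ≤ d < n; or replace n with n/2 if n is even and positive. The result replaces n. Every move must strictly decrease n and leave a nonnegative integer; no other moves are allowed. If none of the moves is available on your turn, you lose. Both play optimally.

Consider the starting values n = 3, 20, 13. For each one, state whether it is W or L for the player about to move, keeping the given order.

3: W, 20: W, 13: L

Build the W/L table. Terminal = L. A non-terminal position is W if it has a move to some L; otherwise it is L.
n=0: no move → L
n=1: no move → L
n=2: can move to 1, which is L ⇒ W
n=3: can move to 1, which is L ⇒ W
n=4: moves to 2(W), 3(W); every one is W ⇒ L
n=5: can move to 4, which is L ⇒ W
n=6: can move to 4, which is L ⇒ W
n=7: the only move is to 6(W), a W ⇒ L
n=8: can move to 4, which is L ⇒ W
n=9: moves to 3(W), 6(W), 8(W); every one is W ⇒ L
n=10: can move to 9, which is L ⇒ W
n=11: the only move is to 10(W), a W ⇒ L
n=12: can move to 4, which is L ⇒ W
n=13: the only move is to 12(W), a W ⇒ L
n=14: can move to 7, which is L ⇒ W
n=15: moves to 5(W), 10(W), 12(W), 14(W); every one is W ⇒ L
n=16: can move to 15, which is L ⇒ W
n=17: the only move is to 16(W), a W ⇒ L
n=18: can move to 9, which is L ⇒ W
n=19: the only move is to 18(W), a W ⇒ L
n=20: can move to 15, which is L ⇒ W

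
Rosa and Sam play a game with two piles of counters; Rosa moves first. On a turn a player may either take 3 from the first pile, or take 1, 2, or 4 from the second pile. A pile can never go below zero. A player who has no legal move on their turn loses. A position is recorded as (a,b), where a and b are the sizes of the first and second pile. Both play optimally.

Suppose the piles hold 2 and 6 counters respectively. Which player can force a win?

Sam wins.

Compute win/loss labels from the base case upward. A position with no move is L. Any other position is W if it can reach an L in one move, else L.
No move ever increases a pile, so every position that can arise here has a ≤ 2 and b ≤ 6; it is enough to label the cells with 0 ≤ a ≤ 2 and 0 ≤ b ≤ 6.
Every move lowers a or b (never raises either), so fill the grid row by row in increasing a, and left to right within a row: each cell's successors are then already labelled.
      b=0  b=1  b=2  b=3  b=4  b=5  b=6
a=0:    L    W    W    L    W    W    L
a=1:    L    W    W    L    W    W    L
a=2:    L    W    W    L    W    W    L
Cells with no legal move (terminal, hence L): (0,0), (1,0), (2,0).
The remaining L cells, each justified by listing all of its moves:
(0,3): only reaches (0,2)(W), (0,1)(W), all W → L
(0,6): only reaches (0,5)(W), (0,4)(W), (0,2)(W), all W → L
(1,3): only reaches (1,2)(W), (1,1)(W), all W → L
(1,6): only reaches (1,5)(W), (1,4)(W), (1,2)(W), all W → L
(2,3): only reaches (2,2)(W), (2,1)(W), all W → L
(2,6): only reaches (2,5)(W), (2,4)(W), (2,2)(W), all W → L
Every other cell has at least one move into one of the L cells above, so it is W.
The starting position (2,6) is L: whatever Rosa does, the opponent receives a W position.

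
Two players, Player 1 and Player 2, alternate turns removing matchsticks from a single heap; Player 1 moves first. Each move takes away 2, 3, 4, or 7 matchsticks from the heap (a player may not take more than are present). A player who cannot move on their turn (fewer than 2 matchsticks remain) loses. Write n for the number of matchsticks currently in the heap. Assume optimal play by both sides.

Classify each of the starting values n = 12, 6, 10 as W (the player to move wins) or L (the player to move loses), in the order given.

12: L, 6: L, 10: W

Positions with no move are L. A position that does have a move is losing for the player to move precisely when every available move leads to a winning position for the opponent. Fill in the labels:
n=0: no move → L
n=1: no move → L
n=2: W (go to 0, an L position)
n=3: W (go to 1, an L position)
n=4: W (go to 1, an L position)
n=5: W (go to 1, an L position)
n=6: L (options 4(W), 3(W), 2(W) are all W)
n=7: W (go to 0, an L position)
n=8: W (go to 6, an L position)
n=9: W (go to 6, an L position)
n=10: W (go to 6, an L position)
n=11: L (options 9(W), 8(W), 7(W), 4(W) are all W)
n=12: L (options 10(W), 9(W), 8(W), 5(W) are all W)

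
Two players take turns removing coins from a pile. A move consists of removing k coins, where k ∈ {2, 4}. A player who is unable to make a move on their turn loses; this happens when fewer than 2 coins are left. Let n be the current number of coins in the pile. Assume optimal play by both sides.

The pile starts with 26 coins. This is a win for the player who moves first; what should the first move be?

Label each position W (a win for the player to move) or L (a loss). A position with no legal move is L; any other position is W exactly when some move reaches an L, and L when every move reaches a W.
n=0: no move → L
n=1: no move → L
n=2: can move to 0, which is L ⇒ W
n=3: can move to 1, which is L ⇒ W
n=4: can move to 0, which is L ⇒ W
n=5: can move to 1, which is L ⇒ W
n=6: moves to 4(W), 2(W); every one is W ⇒ L
n=7: moves to 5(W), 3(W); every one is W ⇒ L
n=8: can move to 6, which is L ⇒ W
n=9: can move to 7, which is L ⇒ W
n=10: can move to 6, which is L ⇒ W
n=11: can move to 7, which is L ⇒ W
n=12: moves to 10(W), 8(W); every one is W ⇒ L
n=13: moves to 11(W), 9(W); every one is W ⇒ L
n=14: can move to 12, which is L ⇒ W
n=15: can move to 13, which is L ⇒ W
n=16: can move to 12, which is L ⇒ W
n=17: can move to 13, which is L ⇒ W
n=18: moves to 16(W), 14(W); every one is W ⇒ L
n=19: moves to 17(W), 15(W); every one is W ⇒ L
n=20: can move to 18, which is L ⇒ W
n=21: can move to 19, which is L ⇒ W
n=22: can move to 18, which is L ⇒ W
n=23: can move to 19, which is L ⇒ W
n=24: moves to 22(W), 20(W); every one is W ⇒ L
n=25: moves to 23(W), 21(W); every one is W ⇒ L
n=26: can move to 24, which is L ⇒ W
From 26, the L positions reachable in one move are: 24.

Remove 2, leaving 24.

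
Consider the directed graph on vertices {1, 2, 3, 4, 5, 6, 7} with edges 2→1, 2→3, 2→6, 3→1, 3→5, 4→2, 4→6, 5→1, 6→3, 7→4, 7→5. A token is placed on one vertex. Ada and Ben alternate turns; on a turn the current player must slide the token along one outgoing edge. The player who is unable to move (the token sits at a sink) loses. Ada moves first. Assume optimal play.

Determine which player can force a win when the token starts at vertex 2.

Ada wins.

Label each position W (a win for the player to move) or L (a loss). A position with no legal move is L; any other position is W exactly when some move reaches an L, and L when every move reaches a W.
Every edge goes from a vertex to one that appears earlier in the order 1, 5, 3, 6, 2, 4, 7, so processing vertices in that order labels each vertex after all of its successors.
1: no outgoing edge → L
5: reaches L-position 1 → W
3: reaches L-position 1 → W
6: only reaches 3(W), which is W → L
2: reaches L-position 6 → W
4: reaches L-position 6 → W
7: only reaches 4(W), 5(W), all W → L
The starting position 2 is W: Ada should move to 6, handing over an L position.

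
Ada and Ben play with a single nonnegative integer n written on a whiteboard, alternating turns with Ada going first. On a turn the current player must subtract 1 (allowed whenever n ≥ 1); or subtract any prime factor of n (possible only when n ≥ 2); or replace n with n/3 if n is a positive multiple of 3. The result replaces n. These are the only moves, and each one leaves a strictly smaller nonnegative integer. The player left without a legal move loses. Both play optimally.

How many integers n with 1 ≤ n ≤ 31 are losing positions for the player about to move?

7

Use the standard recursion: the mover loses at a terminal position; elsewhere, the mover wins exactly when some move hands the opponent an L position.
n=0: no move → L
n=1: W (go to 0, an L position)
n=2: W (go to 0, an L position)
n=3: W (go to 0, an L position)
n=4: L (options 2(W), 3(W) are all W)
n=5: W (go to 0, an L position)
n=6: W (go to 4, an L position)
n=7: W (go to 0, an L position)
n=8: L (options 6(W), 7(W) are all W)
n=9: W (go to 8, an L position)
n=10: W (go to 8, an L position)
n=11: W (go to 0, an L position)
n=12: W (go to 4, an L position)
n=13: W (go to 0, an L position)
n=14: L (options 7(W), 12(W), 13(W) are all W)
n=15: W (go to 14, an L position)
n=16: W (go to 14, an L position)
n=17: W (go to 0, an L position)
n=18: L (options 6(W), 15(W), 16(W), 17(W) are all W)
n=19: W (go to 0, an L position)
n=20: W (go to 18, an L position)
n=21: W (go to 14, an L position)
n=22: L (options 11(W), 20(W), 21(W) are all W)
n=23: W (go to 0, an L position)
n=24: W (go to 8, an L position)
n=25: L (options 20(W), 24(W) are all W)
n=26: W (go to 25, an L position)
n=27: L (options 9(W), 24(W), 26(W) are all W)
n=28: W (go to 27, an L position)
n=29: W (go to 0, an L position)
n=30: W (go to 25, an L position)
n=31: W (go to 0, an L position)
L entries with 1 ≤ n ≤ 31 (n=0 is outside the asked range and is not counted): n = 4, 8, 14, 18, 22, 25, 27; that makes 7.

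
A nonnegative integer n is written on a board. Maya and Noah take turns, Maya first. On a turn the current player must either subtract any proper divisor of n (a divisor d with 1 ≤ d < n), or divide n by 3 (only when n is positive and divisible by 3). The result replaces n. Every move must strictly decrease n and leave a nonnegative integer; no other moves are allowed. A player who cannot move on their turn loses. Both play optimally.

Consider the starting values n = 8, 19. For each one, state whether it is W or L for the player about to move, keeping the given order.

Build the W/L table. Terminal = L. A non-terminal position is W if it has a move to some L; otherwise it is L.
n=0: no move → L
n=1: no move → L
n=2: can move to 1, which is L ⇒ W
n=3: can move to 1, which is L ⇒ W
n=4: moves to 2(W), 3(W); every one is W ⇒ L
n=5: can move to 4, which is L ⇒ W
n=6: can move to 4, which is L ⇒ W
n=7: the only move is to 6(W), a W ⇒ L
n=8: can move to 4, which is L ⇒ W
n=9: moves to 3(W), 6(W), 8(W); every one is W ⇒ L
n=10: can move to 9, which is L ⇒ W
n=11: the only move is to 10(W), a W ⇒ L
n=12: can move to 4, which is L ⇒ W
n=13: the only move is to 12(W), a W ⇒ L
n=14: can move to 7, which is L ⇒ W
n=15: moves to 5(W), 10(W), 12(W), 14(W); every one is W ⇒ L
n=16: can move to 15, which is L ⇒ W
n=17: the only move is to 16(W), a W ⇒ L
n=18: can move to 9, which is L ⇒ W
n=19: the only move is to 18(W), a W ⇒ L

8: W, 19: L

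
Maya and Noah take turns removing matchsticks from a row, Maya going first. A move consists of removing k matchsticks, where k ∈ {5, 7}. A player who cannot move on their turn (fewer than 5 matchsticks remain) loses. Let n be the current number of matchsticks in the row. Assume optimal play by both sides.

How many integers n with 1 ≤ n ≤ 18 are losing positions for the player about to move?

Work bottom-up. With no move the player to move loses. Otherwise the position is W if at least one move leads to an L position for the opponent, and L if every move leads to a W.
n=0: no move → L
n=1: no move → L
n=2: no move → L
n=3: no move → L
n=4: no move → L
n=5: W (go to 0, an L position)
n=6: W (go to 1, an L position)
n=7: W (go to 2, an L position)
n=8: W (go to 3, an L position)
n=9: W (go to 4, an L position)
n=10: W (go to 3, an L position)
n=11: W (go to 4, an L position)
n=12: L (options 7(W), 5(W) are all W)
n=13: L (options 8(W), 6(W) are all W)
n=14: L (options 9(W), 7(W) are all W)
n=15: L (options 10(W), 8(W) are all W)
n=16: L (options 11(W), 9(W) are all W)
n=17: W (go to 12, an L position)
n=18: W (go to 13, an L position)
L entries with 1 ≤ n ≤ 18 (n=0 is outside the asked range and is not counted): n = 1, 2, 3, 4, 12, 13, 14, 15, 16; that makes 9.

9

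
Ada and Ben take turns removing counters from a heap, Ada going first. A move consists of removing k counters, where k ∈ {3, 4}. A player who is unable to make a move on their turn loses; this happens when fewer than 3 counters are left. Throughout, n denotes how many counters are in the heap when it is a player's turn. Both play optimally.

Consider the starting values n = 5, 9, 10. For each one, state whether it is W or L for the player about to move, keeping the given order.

Classify positions by backward induction: terminal positions (no move available) are L. From any other position, the mover wins iff some move reaches an L.
n=0: no move → L
n=1: no move → L
n=2: no move → L
n=3: →0(L), so W
n=4: →1(L), so W
n=5: →2(L), so W
n=6: →2(L), so W
n=7: →4(W), 3(W) — all W, so L
n=8: →5(W), 4(W) — all W, so L
n=9: →6(W), 5(W) — all W, so L
n=10: →7(L), so W

5: W, 9: L, 10: W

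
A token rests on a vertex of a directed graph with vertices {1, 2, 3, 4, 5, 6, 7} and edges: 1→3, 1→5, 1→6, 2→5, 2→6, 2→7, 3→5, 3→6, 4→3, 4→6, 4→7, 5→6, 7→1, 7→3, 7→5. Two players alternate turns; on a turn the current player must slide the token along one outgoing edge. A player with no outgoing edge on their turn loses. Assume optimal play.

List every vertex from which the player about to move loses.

6, 7

Use the standard recursion: the mover loses at a terminal position; elsewhere, the mover wins exactly when some move hands the opponent an L position.
Every edge goes from a vertex to one that appears earlier in the order 6, 5, 3, 1, 7, 4, 2, so processing vertices in that order labels each vertex after all of its successors.
6: no outgoing edge → L
5: reaches L-position 6 → W
3: reaches L-position 6 → W
1: reaches L-position 6 → W
7: only reaches 1(W), 3(W), 5(W), all W → L
4: reaches L-position 7 → W
2: reaches L-position 7 → W
Reading off the rows marked L gives the requested list; there are 2 such vertices.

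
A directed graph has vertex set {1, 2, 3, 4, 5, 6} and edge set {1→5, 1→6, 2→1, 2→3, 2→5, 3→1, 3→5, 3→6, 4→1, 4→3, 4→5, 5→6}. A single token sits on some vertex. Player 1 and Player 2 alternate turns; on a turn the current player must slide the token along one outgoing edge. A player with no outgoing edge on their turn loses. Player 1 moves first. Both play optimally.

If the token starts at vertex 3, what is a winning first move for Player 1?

Compute win/loss labels from the base case upward. A position with no move is L. Any other position is W if it can reach an L in one move, else L.
Every edge goes from a vertex to one that appears earlier in the order 6, 5, 1, 3, 2, 4, so processing vertices in that order labels each vertex after all of its successors.
6: no outgoing edge → L
5: can move to 6, which is L ⇒ W
1: can move to 6, which is L ⇒ W
3: can move to 6, which is L ⇒ W
2: moves to 3(W), 1(W), 5(W); every one is W ⇒ L
4: moves to 3(W), 1(W), 5(W); every one is W ⇒ L
From 3, the L positions reachable in one move are: 6.

Move to 6.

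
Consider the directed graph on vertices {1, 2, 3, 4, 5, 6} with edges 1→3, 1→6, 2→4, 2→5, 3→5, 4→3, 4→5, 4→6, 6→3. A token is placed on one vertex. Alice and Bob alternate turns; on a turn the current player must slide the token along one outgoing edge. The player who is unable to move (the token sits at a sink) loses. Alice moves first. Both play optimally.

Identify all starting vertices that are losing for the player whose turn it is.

Work bottom-up. With no move the player to move loses. Otherwise the position is W if at least one move leads to an L position for the opponent, and L if every move leads to a W.
Every edge goes from a vertex to one that appears earlier in the order 5, 3, 6, 1, 4, 2, so processing vertices in that order labels each vertex after all of its successors.
5: no outgoing edge → L
3: can move to 5, which is L ⇒ W
6: the only move is to 3(W), a W ⇒ L
1: can move to 6, which is L ⇒ W
4: can move to 6, which is L ⇒ W
2: can move to 5, which is L ⇒ W
Reading off the rows marked L gives the requested list; there are 2 such vertices.

5, 6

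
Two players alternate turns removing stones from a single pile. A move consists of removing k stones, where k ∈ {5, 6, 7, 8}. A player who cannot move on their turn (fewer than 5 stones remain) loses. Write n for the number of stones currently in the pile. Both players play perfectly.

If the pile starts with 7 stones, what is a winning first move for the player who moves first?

Remove 5, leaving 2.

Work bottom-up. With no move the player to move loses. Otherwise the position is W if at least one move leads to an L position for the opponent, and L if every move leads to a W.
n=0: no move → L
n=1: no move → L
n=2: no move → L
n=3: no move → L
n=4: no move → L
n=5: →0(L), so W
n=6: →1(L), so W
n=7: →2(L), so W
From 7, the L positions reachable in one move are: 2, 1, 0. Any move reaching one of these is winning.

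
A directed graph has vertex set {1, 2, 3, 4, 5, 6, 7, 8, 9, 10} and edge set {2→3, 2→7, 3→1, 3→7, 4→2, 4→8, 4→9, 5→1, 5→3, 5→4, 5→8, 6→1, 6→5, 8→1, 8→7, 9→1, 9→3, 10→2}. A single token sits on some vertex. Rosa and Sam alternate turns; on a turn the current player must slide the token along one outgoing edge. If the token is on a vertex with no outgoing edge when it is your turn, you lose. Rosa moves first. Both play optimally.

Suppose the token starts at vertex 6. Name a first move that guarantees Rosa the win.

Use the standard recursion: the mover loses at a terminal position; elsewhere, the mover wins exactly when some move hands the opponent an L position.
Every edge goes from a vertex to one that appears earlier in the order 1, 7, 3, 9, 8, 2, 10, 4, 5, 6, so processing vertices in that order labels each vertex after all of its successors.
1: no outgoing edge → L
7: no outgoing edge → L
3: can move to 7, which is L ⇒ W
9: can move to 1, which is L ⇒ W
8: can move to 7, which is L ⇒ W
2: can move to 7, which is L ⇒ W
10: the only move is to 2(W), a W ⇒ L
4: moves to 2(W), 8(W), 9(W); every one is W ⇒ L
5: can move to 4, which is L ⇒ W
6: can move to 1, which is L ⇒ W
From 6, the L positions reachable in one move are: 1.

Move to 1.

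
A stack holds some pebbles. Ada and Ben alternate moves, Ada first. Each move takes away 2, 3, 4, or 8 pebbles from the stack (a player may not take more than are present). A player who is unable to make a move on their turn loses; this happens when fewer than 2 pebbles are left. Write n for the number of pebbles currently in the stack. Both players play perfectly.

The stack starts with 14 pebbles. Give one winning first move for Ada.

Remove 2, leaving 12.

Positions with no move are L. A position that does have a move is losing for the player to move precisely when every available move leads to a winning position for the opponent. Fill in the labels:
n=0: no move → L
n=1: no move → L
n=2: can move to 0, which is L ⇒ W
n=3: can move to 1, which is L ⇒ W
n=4: can move to 1, which is L ⇒ W
n=5: can move to 1, which is L ⇒ W
n=6: moves to 4(W), 3(W), 2(W); every one is W ⇒ L
n=7: moves to 5(W), 4(W), 3(W); every one is W ⇒ L
n=8: can move to 6, which is L ⇒ W
n=9: can move to 7, which is L ⇒ W
n=10: can move to 7, which is L ⇒ W
n=11: can move to 7, which is L ⇒ W
n=12: moves to 10(W), 9(W), 8(W), 4(W); every one is W ⇒ L
n=13: moves to 11(W), 10(W), 9(W), 5(W); every one is W ⇒ L
n=14: can move to 12, which is L ⇒ W
From 14, the L positions reachable in one move are: 12, 6. Any move reaching one of these is winning.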